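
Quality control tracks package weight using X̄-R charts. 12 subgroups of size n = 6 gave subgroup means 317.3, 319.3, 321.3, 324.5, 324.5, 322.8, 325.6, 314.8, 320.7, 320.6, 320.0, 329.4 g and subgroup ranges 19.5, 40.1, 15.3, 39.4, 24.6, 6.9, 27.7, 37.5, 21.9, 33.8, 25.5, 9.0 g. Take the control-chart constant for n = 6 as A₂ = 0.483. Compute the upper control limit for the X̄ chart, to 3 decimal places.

333.857

X̄̄ = (317.3 + 319.3 + 321.3 + 324.5 + 324.5 + 322.8 + 325.6 + 314.8 + 320.7 + 320.6 + 320.0 + 329.4) / 12 = 3860.8000 / 12 = 321.7333
R̄ = (19.5 + 40.1 + 15.3 + 39.4 + 24.6 + 6.9 + 27.7 + 37.5 + 21.9 + 33.8 + 25.5 + 9.0) / 12 = 301.2000 / 12 = 25.1000
UCL = X̄̄ + A₂·R̄ = 321.7333 + 0.483 × 25.1000 = 333.8566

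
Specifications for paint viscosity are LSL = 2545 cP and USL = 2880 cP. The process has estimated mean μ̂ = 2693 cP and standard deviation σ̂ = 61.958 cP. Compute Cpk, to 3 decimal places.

0.796

Cpu = (USL − μ̂) / (3σ̂) = (2880 − 2693) / (3 × 61.958) = 1.0061; Cpl = (μ̂ − LSL) / (3σ̂) = (2693 − 2545) / (3 × 61.958) = 0.7962; Cpk = min(Cpu, Cpl) = 0.7962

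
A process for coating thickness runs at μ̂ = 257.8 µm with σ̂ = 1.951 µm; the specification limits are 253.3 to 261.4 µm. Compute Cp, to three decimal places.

0.692

Cp = (USL − LSL) / (6σ̂) = (261.4 − 253.3) / (6 × 1.951) = 8.1000 / 11.7060 = 0.6920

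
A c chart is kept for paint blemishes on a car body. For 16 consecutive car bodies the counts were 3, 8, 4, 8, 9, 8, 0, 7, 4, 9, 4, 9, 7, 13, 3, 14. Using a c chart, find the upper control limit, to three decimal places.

14.741

c̄ = (3 + 8 + 4 + 8 + 9 + 8 + 0 + 7 + 4 + 9 + 4 + 9 + 7 + 13 + 3 + 14) / 16 = 110 / 16 = 6.8750
UCL = c̄ + 3√c̄ = 6.8750 + 3 × √6.8750 = 6.8750 + 3 × 2.6220 = 14.7411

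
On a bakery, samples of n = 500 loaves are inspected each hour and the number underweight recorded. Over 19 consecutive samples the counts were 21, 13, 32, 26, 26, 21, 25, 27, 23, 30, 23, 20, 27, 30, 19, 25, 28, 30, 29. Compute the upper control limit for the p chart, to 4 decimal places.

0.0792

p̄ = Σdᵢ / (k·n) = 475 / (19 × 500) = 0.05000
UCL = p̄ + 3·√(p̄(1−p̄)/n) = 0.05000 + 3 × √(0.05000×0.95000/500) = 0.05000 + 3 × 0.00975 = 0.07924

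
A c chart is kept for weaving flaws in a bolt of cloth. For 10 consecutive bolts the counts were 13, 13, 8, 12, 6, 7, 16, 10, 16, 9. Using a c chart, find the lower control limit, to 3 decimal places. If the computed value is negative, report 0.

1.050

c̄ = (13 + 13 + 8 + 12 + 6 + 7 + 16 + 10 + 16 + 9) / 10 = 110 / 10 = 11.0000
LCL = c̄ − 3√c̄ = 11.0000 − 3 × 3.3166 = 1.0501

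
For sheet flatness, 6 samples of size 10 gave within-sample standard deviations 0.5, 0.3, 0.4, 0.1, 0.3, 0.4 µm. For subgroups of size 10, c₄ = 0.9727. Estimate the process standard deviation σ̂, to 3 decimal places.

0.343

s̄ = (0.5 + 0.3 + 0.4 + 0.1 + 0.3 + 0.4) / 6 = 0.3333
σ̂ = s̄ / c₄ = 0.3333 / 0.9727 = 0.3427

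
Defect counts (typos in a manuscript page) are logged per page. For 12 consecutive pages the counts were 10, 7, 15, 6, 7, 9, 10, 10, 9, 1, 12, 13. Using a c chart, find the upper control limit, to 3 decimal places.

c̄ = (10 + 7 + 15 + 6 + 7 + 9 + 10 + 10 + 9 + 1 + 12 + 13) / 12 = 109 / 12 = 9.0833
UCL = c̄ + 3√c̄ = 9.0833 + 3 × √9.0833 = 9.0833 + 3 × 3.0139 = 18.1249

18.125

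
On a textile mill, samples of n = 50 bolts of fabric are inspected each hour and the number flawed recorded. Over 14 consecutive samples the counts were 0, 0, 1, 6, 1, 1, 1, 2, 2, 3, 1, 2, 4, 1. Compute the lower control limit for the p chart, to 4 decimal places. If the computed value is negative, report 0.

p̄ = Σdᵢ / (k·n) = 25 / (14 × 50) = 0.03571
LCL = p̄ − 3·√(p̄(1−p̄)/n) = 0.03571 − 3 × 0.02624 = -0.04302 → 0 (negative, so LCL = 0)

0.0000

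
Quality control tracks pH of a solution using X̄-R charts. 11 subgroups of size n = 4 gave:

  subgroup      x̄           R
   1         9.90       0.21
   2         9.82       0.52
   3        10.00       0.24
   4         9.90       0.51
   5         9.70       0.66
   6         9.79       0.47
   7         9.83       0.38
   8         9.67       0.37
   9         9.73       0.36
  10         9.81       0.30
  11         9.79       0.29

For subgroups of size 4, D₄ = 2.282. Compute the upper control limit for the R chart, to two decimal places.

R̄ = (0.21 + 0.52 + 0.24 + 0.51 + 0.66 + 0.47 + 0.38 + 0.37 + 0.36 + 0.30 + 0.29) / 11 = 4.3100 / 11 = 0.3918
UCL_R = D₄·R̄ = 2.282 × 0.3918 = 0.8941

0.89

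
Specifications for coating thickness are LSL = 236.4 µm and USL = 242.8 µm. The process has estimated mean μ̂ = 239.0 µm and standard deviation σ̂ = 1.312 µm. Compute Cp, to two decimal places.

0.81

Cp = (USL − LSL) / (6σ̂) = (242.8 − 236.4) / (6 × 1.312) = 6.4000 / 7.8720 = 0.8130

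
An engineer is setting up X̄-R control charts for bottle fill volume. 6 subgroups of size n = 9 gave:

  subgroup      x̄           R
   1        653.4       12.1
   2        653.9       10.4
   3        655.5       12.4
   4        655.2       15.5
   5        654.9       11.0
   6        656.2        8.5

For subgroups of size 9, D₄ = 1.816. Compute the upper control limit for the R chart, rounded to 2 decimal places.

21.16

R̄ = (12.1 + 10.4 + 12.4 + 15.5 + 11.0 + 8.5) / 6 = 69.9000 / 6 = 11.6500
UCL_R = D₄·R̄ = 1.816 × 11.6500 = 21.1564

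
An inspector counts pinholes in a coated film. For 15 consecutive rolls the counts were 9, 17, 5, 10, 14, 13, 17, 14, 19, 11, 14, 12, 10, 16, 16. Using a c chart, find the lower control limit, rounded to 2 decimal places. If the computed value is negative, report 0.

c̄ = (9 + 17 + 5 + 10 + 14 + 13 + 17 + 14 + 19 + 11 + 14 + 12 + 10 + 16 + 16) / 15 = 197 / 15 = 13.1333
LCL = c̄ − 3√c̄ = 13.1333 − 3 × 3.6240 = 2.2614

2.26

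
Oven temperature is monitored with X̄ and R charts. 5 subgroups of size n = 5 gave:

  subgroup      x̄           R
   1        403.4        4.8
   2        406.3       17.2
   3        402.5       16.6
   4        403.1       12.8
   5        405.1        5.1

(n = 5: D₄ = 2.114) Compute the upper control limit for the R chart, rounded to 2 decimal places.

R̄ = (4.8 + 17.2 + 16.6 + 12.8 + 5.1) / 5 = 56.5000 / 5 = 11.3000
UCL_R = D₄·R̄ = 2.114 × 11.3000 = 23.8882

23.89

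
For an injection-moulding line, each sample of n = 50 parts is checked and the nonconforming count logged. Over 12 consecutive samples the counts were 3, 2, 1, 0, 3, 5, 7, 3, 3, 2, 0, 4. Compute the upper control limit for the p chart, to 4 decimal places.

p̄ = Σdᵢ / (k·n) = 33 / (12 × 50) = 0.05500
UCL = p̄ + 3·√(p̄(1−p̄)/n) = 0.05500 + 3 × √(0.05500×0.94500/50) = 0.05500 + 3 × 0.03224 = 0.15172

0.1517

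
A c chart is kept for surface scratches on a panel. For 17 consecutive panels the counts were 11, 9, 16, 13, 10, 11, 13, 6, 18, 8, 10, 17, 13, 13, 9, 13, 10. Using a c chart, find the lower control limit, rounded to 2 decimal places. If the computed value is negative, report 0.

1.47

c̄ = (11 + 9 + 16 + 13 + 10 + 11 + 13 + 6 + 18 + 8 + 10 + 17 + 13 + 13 + 9 + 13 + 10) / 17 = 200 / 17 = 11.7647
LCL = c̄ − 3√c̄ = 11.7647 − 3 × 3.4300 = 1.4748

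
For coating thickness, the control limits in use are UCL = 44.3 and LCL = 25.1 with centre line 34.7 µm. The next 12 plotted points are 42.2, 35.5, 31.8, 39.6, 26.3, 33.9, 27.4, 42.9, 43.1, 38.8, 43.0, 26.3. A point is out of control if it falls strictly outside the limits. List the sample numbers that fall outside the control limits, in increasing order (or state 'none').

All 12 points lie within [25.1, 44.3].

none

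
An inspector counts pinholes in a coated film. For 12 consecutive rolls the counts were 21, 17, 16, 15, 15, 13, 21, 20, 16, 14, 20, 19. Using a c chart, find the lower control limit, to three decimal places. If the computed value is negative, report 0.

c̄ = (21 + 17 + 16 + 15 + 15 + 13 + 21 + 20 + 16 + 14 + 20 + 19) / 12 = 207 / 12 = 17.2500
LCL = c̄ − 3√c̄ = 17.2500 − 3 × 4.1533 = 4.7901

4.790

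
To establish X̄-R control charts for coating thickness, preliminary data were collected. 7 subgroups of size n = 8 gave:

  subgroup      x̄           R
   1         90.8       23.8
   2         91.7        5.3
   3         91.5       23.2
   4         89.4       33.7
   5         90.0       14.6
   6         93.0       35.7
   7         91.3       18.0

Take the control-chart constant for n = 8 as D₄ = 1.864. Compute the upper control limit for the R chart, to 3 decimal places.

R̄ = (23.8 + 5.3 + 23.2 + 33.7 + 14.6 + 35.7 + 18.0) / 7 = 154.3000 / 7 = 22.0429
UCL_R = D₄·R̄ = 1.864 × 22.0429 = 41.0879

41.088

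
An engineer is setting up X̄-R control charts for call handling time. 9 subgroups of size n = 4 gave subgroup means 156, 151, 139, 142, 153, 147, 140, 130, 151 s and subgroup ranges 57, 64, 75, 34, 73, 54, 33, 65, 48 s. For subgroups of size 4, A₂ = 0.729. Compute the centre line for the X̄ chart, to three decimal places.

X̄̄ = (156 + 151 + 139 + 142 + 153 + 147 + 140 + 130 + 151) / 9 = 1309.0000 / 9 = 145.4444
CL = X̄̄ = 145.4444

145.444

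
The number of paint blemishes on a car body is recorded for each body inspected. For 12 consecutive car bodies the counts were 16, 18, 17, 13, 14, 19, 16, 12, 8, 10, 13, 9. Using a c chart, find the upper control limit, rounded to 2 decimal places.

24.87

c̄ = (16 + 18 + 17 + 13 + 14 + 19 + 16 + 12 + 8 + 10 + 13 + 9) / 12 = 165 / 12 = 13.7500
UCL = c̄ + 3√c̄ = 13.7500 + 3 × √13.7500 = 13.7500 + 3 × 3.7081 = 24.8743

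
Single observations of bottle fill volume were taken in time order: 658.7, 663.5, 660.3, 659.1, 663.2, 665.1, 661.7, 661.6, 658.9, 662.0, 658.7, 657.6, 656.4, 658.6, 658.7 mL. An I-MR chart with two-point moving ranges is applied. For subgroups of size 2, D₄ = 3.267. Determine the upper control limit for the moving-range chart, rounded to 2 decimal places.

7.56

Moving ranges: 4.8, 3.2, 1.2, 4.1, 1.9, 3.4, 0.1, 2.7, 3.1, 3.3, 1.1, 1.2, 2.2, 0.1; M̄R̄ = 32.4000 / 14 = 2.3143
UCL_MR = D₄·M̄R̄ = 3.267 × 2.3143 = 7.5608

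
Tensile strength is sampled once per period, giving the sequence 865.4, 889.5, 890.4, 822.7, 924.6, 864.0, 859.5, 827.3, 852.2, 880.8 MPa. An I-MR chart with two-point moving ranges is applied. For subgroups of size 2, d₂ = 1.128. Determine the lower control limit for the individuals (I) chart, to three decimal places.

765.571

X̄ = (865.4 + 889.5 + 890.4 + 822.7 + 924.6 + 864.0 + 859.5 + 827.3 + 852.2 + 880.8) / 10 = 867.6400
Moving ranges: 24.1, 0.9, 67.7, 101.9, 60.6, 4.5, 32.2, 24.9, 28.6; M̄R̄ = 345.4000 / 9 = 38.3778
LCL = X̄ − 3·M̄R̄/d₂ = 867.6400 − 3 × 38.3778 / 1.128 = 765.5714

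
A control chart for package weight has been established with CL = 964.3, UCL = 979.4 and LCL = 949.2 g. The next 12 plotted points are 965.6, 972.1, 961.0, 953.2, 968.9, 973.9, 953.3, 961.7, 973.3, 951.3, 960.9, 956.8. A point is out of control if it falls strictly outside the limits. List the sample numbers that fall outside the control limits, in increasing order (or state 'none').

All 12 points lie within [949.2, 979.4].

none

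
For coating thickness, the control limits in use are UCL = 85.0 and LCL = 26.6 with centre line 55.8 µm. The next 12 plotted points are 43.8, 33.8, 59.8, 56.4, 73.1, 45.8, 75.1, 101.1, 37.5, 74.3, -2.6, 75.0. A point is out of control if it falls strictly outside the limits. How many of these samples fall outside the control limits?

2

Compare each point to [26.6, 85.0]: sample 8 = 101.1 > UCL; sample 11 = -2.6 < LCL.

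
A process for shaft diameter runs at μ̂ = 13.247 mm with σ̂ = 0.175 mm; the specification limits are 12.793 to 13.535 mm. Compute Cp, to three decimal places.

0.707

Cp = (USL − LSL) / (6σ̂) = (13.535 − 12.793) / (6 × 0.175) = 0.7420 / 1.0500 = 0.7067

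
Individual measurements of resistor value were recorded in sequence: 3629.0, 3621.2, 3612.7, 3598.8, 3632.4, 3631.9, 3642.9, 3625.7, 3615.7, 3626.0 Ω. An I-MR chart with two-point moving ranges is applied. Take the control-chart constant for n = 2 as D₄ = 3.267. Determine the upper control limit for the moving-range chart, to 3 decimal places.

Moving ranges: 7.8, 8.5, 13.9, 33.6, 0.5, 11.0, 17.2, 10.0, 10.3; M̄R̄ = 112.8000 / 9 = 12.5333
UCL_MR = D₄·M̄R̄ = 3.267 × 12.5333 = 40.9464

40.946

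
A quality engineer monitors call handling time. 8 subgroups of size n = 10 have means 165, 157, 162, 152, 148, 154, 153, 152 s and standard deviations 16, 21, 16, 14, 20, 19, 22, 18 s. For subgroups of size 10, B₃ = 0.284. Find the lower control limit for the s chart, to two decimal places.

5.18

s̄ = (16 + 21 + 16 + 14 + 20 + 19 + 22 + 18) / 8 = 18.2500
LCL_s = B₃·s̄ = 0.284 × 18.2500 = 5.1830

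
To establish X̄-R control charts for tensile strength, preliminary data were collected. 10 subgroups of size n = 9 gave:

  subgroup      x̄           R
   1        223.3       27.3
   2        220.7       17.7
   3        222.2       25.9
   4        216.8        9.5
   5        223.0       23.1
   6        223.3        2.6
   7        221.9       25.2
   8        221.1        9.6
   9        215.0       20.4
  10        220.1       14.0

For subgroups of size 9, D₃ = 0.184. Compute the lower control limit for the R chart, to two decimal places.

R̄ = (27.3 + 17.7 + 25.9 + 9.5 + 23.1 + 2.6 + 25.2 + 9.6 + 20.4 + 14.0) / 10 = 175.3000 / 10 = 17.5300
LCL_R = D₃·R̄ = 0.184 × 17.5300 = 3.2255

3.23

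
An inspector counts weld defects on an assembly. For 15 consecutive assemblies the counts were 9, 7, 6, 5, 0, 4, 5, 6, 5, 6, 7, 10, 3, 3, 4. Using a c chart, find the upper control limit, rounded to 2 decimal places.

12.26

c̄ = (9 + 7 + 6 + 5 + 0 + 4 + 5 + 6 + 5 + 6 + 7 + 10 + 3 + 3 + 4) / 15 = 80 / 15 = 5.3333
UCL = c̄ + 3√c̄ = 5.3333 + 3 × √5.3333 = 5.3333 + 3 × 2.3094 = 12.2615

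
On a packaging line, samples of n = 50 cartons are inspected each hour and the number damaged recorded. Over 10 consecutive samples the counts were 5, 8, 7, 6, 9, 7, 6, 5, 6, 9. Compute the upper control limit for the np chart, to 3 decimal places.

14.072

p̄ = Σdᵢ / (k·n) = 68 / (10 × 50) = 0.13600
UCL = np̄ + 3·√(np̄(1−p̄)) = 6.8000 + 3 × √(6.8000×0.86400) = 6.8000 + 3 × 2.4239 = 14.0716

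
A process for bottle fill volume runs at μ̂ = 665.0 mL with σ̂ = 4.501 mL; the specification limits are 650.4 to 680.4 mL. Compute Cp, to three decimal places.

Cp = (USL − LSL) / (6σ̂) = (680.4 − 650.4) / (6 × 4.501) = 30.0000 / 27.0060 = 1.1109

1.111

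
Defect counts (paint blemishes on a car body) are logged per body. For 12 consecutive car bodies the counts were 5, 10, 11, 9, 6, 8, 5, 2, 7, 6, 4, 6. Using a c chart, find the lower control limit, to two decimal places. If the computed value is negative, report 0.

c̄ = (5 + 10 + 11 + 9 + 6 + 8 + 5 + 2 + 7 + 6 + 4 + 6) / 12 = 79 / 12 = 6.5833
LCL = c̄ − 3√c̄ = 6.5833 − 3 × 2.5658 = -1.1141 → 0 (cannot be negative)

0.00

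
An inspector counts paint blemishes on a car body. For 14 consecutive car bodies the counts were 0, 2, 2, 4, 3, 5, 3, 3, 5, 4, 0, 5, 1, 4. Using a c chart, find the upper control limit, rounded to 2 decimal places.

c̄ = (0 + 2 + 2 + 4 + 3 + 5 + 3 + 3 + 5 + 4 + 0 + 5 + 1 + 4) / 14 = 41 / 14 = 2.9286
UCL = c̄ + 3√c̄ = 2.9286 + 3 × √2.9286 = 2.9286 + 3 × 1.7113 = 8.0625

8.06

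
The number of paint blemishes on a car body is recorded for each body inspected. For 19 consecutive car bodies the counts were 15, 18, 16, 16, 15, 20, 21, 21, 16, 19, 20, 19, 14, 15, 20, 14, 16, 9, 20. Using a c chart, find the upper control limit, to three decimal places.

c̄ = (15 + 18 + 16 + 16 + 15 + 20 + 21 + 21 + 16 + 19 + 20 + 19 + 14 + 15 + 20 + 14 + 16 + 9 + 20) / 19 = 324 / 19 = 17.0526
UCL = c̄ + 3√c̄ = 17.0526 + 3 × √17.0526 = 17.0526 + 3 × 4.1295 = 29.4411

29.441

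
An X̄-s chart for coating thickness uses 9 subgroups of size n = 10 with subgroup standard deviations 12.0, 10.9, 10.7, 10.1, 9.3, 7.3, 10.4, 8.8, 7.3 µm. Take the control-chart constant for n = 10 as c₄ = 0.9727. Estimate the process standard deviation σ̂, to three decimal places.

9.915

s̄ = (12.0 + 10.9 + 10.7 + 10.1 + 9.3 + 7.3 + 10.4 + 8.8 + 7.3) / 9 = 9.6444
σ̂ = s̄ / c₄ = 9.6444 / 0.9727 = 9.9151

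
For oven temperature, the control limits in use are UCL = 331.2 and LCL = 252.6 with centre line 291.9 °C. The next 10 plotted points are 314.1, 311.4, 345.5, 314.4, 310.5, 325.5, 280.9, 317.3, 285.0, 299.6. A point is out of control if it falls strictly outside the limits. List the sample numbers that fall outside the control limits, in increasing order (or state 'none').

Compare each point to [252.6, 331.2]: sample 3 = 345.5 > UCL.

3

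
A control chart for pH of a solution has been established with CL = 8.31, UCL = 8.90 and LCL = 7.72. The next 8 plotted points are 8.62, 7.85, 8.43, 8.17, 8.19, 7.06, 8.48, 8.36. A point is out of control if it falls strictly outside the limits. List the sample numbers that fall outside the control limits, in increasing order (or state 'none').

6

Compare each point to [7.72, 8.90]: sample 6 = 7.06 < LCL.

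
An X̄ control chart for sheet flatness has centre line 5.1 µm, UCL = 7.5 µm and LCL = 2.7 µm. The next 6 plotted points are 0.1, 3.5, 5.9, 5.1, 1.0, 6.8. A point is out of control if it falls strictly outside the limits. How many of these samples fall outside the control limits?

2

Compare each point to [2.7, 7.5]: sample 1 = 0.1 < LCL; sample 5 = 1.0 < LCL.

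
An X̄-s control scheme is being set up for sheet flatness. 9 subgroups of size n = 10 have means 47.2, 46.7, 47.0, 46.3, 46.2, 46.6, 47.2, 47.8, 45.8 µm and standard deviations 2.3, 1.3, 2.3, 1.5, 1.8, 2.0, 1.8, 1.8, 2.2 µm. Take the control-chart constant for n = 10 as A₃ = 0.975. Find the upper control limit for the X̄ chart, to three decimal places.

48.597

X̄̄ = (47.2 + 46.7 + 47.0 + 46.3 + 46.2 + 46.6 + 47.2 + 47.8 + 45.8) / 9 = 46.7556
s̄ = (2.3 + 1.3 + 2.3 + 1.5 + 1.8 + 2.0 + 1.8 + 1.8 + 2.2) / 9 = 1.8889
UCL = X̄̄ + A₃·s̄ = 46.7556 + 0.975 × 1.8889 = 48.5972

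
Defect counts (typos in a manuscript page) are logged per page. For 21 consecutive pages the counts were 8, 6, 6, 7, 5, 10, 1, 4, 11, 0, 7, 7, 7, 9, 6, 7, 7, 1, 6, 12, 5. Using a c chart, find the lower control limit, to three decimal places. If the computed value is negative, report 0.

0.000

c̄ = (8 + 6 + 6 + 7 + 5 + 10 + 1 + 4 + 11 + 0 + 7 + 7 + 7 + 9 + 6 + 7 + 7 + 1 + 6 + 12 + 5) / 21 = 132 / 21 = 6.2857
LCL = c̄ − 3√c̄ = 6.2857 − 3 × 2.5071 = -1.2357 → 0 (cannot be negative)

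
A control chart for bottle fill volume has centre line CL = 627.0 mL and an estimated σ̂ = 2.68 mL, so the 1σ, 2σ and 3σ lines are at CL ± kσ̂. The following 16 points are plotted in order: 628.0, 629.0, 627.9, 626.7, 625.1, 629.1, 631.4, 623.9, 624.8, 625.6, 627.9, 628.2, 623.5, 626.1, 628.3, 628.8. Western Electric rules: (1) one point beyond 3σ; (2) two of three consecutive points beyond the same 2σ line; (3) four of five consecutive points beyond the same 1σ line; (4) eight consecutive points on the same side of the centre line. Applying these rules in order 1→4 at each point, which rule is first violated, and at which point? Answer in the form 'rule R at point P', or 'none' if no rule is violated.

none

Zone of each point (C = within 1σ̂, B = 1σ̂–2σ̂, A = 2σ̂–3σ̂, * = beyond 3σ̂; sign = side of CL): 1:+C, 2:+C, 3:+C, 4:-C, 5:-C, 6:+C, 7:+B, 8:-B, 9:-C, 10:-C, 11:+C, 12:+C, 13:-B, 14:-C, 15:+C, 16:+C
No rule fires across all 16 points.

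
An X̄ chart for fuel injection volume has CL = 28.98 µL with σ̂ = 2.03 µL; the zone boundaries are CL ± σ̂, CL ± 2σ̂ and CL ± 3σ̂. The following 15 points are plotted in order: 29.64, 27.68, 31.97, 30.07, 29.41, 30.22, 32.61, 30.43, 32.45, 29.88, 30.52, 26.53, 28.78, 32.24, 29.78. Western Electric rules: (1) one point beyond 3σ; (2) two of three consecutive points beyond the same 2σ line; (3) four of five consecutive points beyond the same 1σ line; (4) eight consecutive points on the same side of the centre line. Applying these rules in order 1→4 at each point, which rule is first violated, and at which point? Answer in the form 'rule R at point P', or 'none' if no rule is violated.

rule 4 at point 10

Zone of each point (C = within 1σ̂, B = 1σ̂–2σ̂, A = 2σ̂–3σ̂, * = beyond 3σ̂; sign = side of CL): 1:+C, 2:-C, 3:+B, 4:+C, 5:+C, 6:+C, 7:+B, 8:+C, 9:+B, 10:+C, 11:+C, 12:-B, 13:-C, 14:+B, 15:+C
Rule 4 (eight consecutive points on the same side of the centre line) is satisfied at point 10.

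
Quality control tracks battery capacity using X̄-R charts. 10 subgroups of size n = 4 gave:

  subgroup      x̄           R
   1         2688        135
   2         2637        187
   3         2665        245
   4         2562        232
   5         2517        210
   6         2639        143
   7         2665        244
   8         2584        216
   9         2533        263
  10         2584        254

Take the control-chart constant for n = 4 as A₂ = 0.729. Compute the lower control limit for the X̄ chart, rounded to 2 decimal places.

X̄̄ = (2688 + 2637 + 2665 + 2562 + 2517 + 2639 + 2665 + 2584 + 2533 + 2584) / 10 = 26074.0000 / 10 = 2607.4000
R̄ = (135 + 187 + 245 + 232 + 210 + 143 + 244 + 216 + 263 + 254) / 10 = 2129.0000 / 10 = 212.9000
LCL = X̄̄ − A₂·R̄ = 2607.4000 − 0.729 × 212.9000 = 2452.1959

2452.20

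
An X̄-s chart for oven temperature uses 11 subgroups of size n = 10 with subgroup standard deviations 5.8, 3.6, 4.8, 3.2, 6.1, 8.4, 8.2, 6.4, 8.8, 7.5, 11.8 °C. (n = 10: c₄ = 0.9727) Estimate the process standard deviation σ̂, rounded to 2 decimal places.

6.97

s̄ = (5.8 + 3.6 + 4.8 + 3.2 + 6.1 + 8.4 + 8.2 + 6.4 + 8.8 + 7.5 + 11.8) / 11 = 6.7818
σ̂ = s̄ / c₄ = 6.7818 / 0.9727 = 6.9722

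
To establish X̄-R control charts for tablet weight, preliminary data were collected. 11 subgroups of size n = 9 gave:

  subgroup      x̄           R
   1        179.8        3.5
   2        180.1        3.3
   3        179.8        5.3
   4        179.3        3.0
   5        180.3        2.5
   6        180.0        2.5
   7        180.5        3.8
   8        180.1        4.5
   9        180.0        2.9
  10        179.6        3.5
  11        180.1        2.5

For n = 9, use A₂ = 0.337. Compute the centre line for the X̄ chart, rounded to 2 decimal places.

179.96

X̄̄ = (179.8 + 180.1 + 179.8 + 179.3 + 180.3 + 180.0 + 180.5 + 180.1 + 180.0 + 179.6 + 180.1) / 11 = 1979.6000 / 11 = 179.9636
CL = X̄̄ = 179.9636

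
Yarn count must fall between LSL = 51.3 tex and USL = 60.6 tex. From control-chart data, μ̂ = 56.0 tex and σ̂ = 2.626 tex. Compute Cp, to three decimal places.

0.590

Cp = (USL − LSL) / (6σ̂) = (60.6 − 51.3) / (6 × 2.626) = 9.3000 / 15.7560 = 0.5903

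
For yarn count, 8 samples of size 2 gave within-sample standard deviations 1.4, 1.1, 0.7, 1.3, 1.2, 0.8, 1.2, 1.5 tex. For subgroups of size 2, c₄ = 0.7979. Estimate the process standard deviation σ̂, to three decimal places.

s̄ = (1.4 + 1.1 + 0.7 + 1.3 + 1.2 + 0.8 + 1.2 + 1.5) / 8 = 1.1500
σ̂ = s̄ / c₄ = 1.1500 / 0.7979 = 1.4413

1.441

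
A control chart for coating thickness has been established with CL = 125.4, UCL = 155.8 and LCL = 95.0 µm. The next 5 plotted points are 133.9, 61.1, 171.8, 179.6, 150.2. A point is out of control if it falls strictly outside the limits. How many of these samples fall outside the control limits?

3

Compare each point to [95.0, 155.8]: sample 2 = 61.1 < LCL; sample 3 = 171.8 > UCL; sample 4 = 179.6 > UCL.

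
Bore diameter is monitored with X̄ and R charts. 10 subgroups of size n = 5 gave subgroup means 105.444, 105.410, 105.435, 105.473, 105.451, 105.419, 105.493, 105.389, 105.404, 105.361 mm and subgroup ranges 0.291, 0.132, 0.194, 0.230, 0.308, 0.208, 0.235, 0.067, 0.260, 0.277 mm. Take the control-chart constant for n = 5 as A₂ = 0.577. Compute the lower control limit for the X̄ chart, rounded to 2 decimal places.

X̄̄ = (105.444 + 105.410 + 105.435 + 105.473 + 105.451 + 105.419 + 105.493 + 105.389 + 105.404 + 105.361) / 10 = 1054.2790 / 10 = 105.4279
R̄ = (0.291 + 0.132 + 0.194 + 0.230 + 0.308 + 0.208 + 0.235 + 0.067 + 0.260 + 0.277) / 10 = 2.2020 / 10 = 0.2202
LCL = X̄̄ − A₂·R̄ = 105.4279 − 0.577 × 0.2202 = 105.3008

105.30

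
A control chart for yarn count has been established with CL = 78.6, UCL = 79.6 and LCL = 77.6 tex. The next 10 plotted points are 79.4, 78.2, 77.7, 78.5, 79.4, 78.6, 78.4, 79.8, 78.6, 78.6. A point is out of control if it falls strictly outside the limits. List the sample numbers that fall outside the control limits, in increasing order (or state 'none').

Compare each point to [77.6, 79.6]: sample 8 = 79.8 > UCL.

8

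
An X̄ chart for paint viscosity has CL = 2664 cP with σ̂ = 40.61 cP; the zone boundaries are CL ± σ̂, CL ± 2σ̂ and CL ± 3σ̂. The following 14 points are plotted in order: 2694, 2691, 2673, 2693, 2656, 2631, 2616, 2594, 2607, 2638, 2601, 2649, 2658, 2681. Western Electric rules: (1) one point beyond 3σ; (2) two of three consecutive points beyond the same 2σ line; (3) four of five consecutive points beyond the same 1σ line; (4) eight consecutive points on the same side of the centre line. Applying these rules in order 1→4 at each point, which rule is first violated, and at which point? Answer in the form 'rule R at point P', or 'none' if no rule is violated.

Zone of each point (C = within 1σ̂, B = 1σ̂–2σ̂, A = 2σ̂–3σ̂, * = beyond 3σ̂; sign = side of CL): 1:+C, 2:+C, 3:+C, 4:+C, 5:-C, 6:-C, 7:-B, 8:-B, 9:-B, 10:-C, 11:-B, 12:-C, 13:-C, 14:+C
Rule 3 (four of five consecutive points beyond the same 1σ limit) is satisfied at point 11.

rule 3 at point 11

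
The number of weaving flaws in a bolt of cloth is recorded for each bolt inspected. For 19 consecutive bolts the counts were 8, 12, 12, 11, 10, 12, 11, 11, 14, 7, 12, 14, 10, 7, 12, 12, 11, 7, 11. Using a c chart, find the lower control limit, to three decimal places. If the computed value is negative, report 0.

c̄ = (8 + 12 + 12 + 11 + 10 + 12 + 11 + 11 + 14 + 7 + 12 + 14 + 10 + 7 + 12 + 12 + 11 + 7 + 11) / 19 = 204 / 19 = 10.7368
LCL = c̄ − 3√c̄ = 10.7368 − 3 × 3.2767 = 0.9067

0.907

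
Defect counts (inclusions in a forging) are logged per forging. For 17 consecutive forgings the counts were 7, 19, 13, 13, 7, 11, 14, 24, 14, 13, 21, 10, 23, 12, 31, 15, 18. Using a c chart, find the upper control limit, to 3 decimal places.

c̄ = (7 + 19 + 13 + 13 + 7 + 11 + 14 + 24 + 14 + 13 + 21 + 10 + 23 + 12 + 31 + 15 + 18) / 17 = 265 / 17 = 15.5882
UCL = c̄ + 3√c̄ = 15.5882 + 3 × √15.5882 = 15.5882 + 3 × 3.9482 = 27.4328

27.433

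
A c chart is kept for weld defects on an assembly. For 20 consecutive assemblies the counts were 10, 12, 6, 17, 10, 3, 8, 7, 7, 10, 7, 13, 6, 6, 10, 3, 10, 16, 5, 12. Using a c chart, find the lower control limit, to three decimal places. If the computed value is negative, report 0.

c̄ = (10 + 12 + 6 + 17 + 10 + 3 + 8 + 7 + 7 + 10 + 7 + 13 + 6 + 6 + 10 + 3 + 10 + 16 + 5 + 12) / 20 = 178 / 20 = 8.9000
LCL = c̄ − 3√c̄ = 8.9000 − 3 × 2.9833 = -0.0499 → 0 (cannot be negative)

0.000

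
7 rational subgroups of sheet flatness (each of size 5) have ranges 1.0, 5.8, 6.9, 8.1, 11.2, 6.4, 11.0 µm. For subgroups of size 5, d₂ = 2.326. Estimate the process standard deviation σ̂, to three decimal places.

R̄ = (1.0 + 5.8 + 6.9 + 8.1 + 11.2 + 6.4 + 11.0) / 7 = 7.2000
σ̂ = R̄ / d₂ = 7.2000 / 2.326 = 3.0954

3.095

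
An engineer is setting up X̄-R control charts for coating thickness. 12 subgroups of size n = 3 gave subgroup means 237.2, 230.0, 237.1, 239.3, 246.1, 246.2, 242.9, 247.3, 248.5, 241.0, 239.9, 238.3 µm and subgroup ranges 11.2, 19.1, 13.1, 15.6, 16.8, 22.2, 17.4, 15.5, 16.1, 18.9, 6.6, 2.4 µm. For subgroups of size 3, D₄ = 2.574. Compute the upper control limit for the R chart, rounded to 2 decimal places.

R̄ = (11.2 + 19.1 + 13.1 + 15.6 + 16.8 + 22.2 + 17.4 + 15.5 + 16.1 + 18.9 + 6.6 + 2.4) / 12 = 174.9000 / 12 = 14.5750
UCL_R = D₄·R̄ = 2.574 × 14.5750 = 37.5160

37.52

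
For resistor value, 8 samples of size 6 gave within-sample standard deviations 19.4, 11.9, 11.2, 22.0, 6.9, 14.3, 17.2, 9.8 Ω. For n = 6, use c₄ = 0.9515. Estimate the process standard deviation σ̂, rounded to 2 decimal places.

s̄ = (19.4 + 11.9 + 11.2 + 22.0 + 6.9 + 14.3 + 17.2 + 9.8) / 8 = 14.0875
σ̂ = s̄ / c₄ = 14.0875 / 0.9515 = 14.8056

14.81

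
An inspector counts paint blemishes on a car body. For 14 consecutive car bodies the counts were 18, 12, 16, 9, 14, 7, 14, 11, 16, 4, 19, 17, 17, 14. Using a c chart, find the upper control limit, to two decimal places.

24.42

c̄ = (18 + 12 + 16 + 9 + 14 + 7 + 14 + 11 + 16 + 4 + 19 + 17 + 17 + 14) / 14 = 188 / 14 = 13.4286
UCL = c̄ + 3√c̄ = 13.4286 + 3 × √13.4286 = 13.4286 + 3 × 3.6645 = 24.4221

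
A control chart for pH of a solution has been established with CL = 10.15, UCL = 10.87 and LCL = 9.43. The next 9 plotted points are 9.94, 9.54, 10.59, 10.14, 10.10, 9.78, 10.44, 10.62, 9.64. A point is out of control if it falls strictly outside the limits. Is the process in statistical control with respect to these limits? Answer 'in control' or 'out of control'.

All 9 points lie within [9.43, 10.87].

in control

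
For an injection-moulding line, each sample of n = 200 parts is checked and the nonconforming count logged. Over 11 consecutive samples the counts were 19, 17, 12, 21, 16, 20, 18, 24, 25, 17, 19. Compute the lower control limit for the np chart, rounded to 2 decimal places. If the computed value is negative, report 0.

6.50

p̄ = Σdᵢ / (k·n) = 208 / (11 × 200) = 0.09455
LCL = np̄ − 3·√(np̄(1−p̄)) = 18.9091 − 3 × 4.1378 = 6.4957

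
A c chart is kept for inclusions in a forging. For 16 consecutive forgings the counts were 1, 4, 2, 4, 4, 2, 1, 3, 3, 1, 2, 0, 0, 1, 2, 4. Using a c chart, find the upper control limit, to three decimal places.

6.498

c̄ = (1 + 4 + 2 + 4 + 4 + 2 + 1 + 3 + 3 + 1 + 2 + 0 + 0 + 1 + 2 + 4) / 16 = 34 / 16 = 2.1250
UCL = c̄ + 3√c̄ = 2.1250 + 3 × √2.1250 = 2.1250 + 3 × 1.4577 = 6.4982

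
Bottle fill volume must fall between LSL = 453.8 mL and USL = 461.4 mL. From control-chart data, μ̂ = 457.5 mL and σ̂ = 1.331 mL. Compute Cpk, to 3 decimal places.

0.927

Cpu = (USL − μ̂) / (3σ̂) = (461.4 − 457.5) / (3 × 1.331) = 0.9767; Cpl = (μ̂ − LSL) / (3σ̂) = (457.5 − 453.8) / (3 × 1.331) = 0.9266; Cpk = min(Cpu, Cpl) = 0.9266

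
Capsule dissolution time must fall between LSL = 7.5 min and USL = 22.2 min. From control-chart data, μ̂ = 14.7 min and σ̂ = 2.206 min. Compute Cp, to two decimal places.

Cp = (USL − LSL) / (6σ̂) = (22.2 − 7.5) / (6 × 2.206) = 14.7000 / 13.2360 = 1.1106

1.11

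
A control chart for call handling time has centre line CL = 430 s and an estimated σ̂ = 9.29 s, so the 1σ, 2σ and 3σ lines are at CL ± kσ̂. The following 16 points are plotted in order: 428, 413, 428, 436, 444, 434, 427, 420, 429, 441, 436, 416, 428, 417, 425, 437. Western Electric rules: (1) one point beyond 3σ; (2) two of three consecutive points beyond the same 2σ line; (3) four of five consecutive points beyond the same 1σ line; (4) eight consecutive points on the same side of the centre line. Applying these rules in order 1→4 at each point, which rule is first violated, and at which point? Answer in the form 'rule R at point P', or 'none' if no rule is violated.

Zone of each point (C = within 1σ̂, B = 1σ̂–2σ̂, A = 2σ̂–3σ̂, * = beyond 3σ̂; sign = side of CL): 1:-C, 2:-B, 3:-C, 4:+C, 5:+B, 6:+C, 7:-C, 8:-B, 9:-C, 10:+B, 11:+C, 12:-B, 13:-C, 14:-B, 15:-C, 16:+C
No rule fires across all 16 points.

none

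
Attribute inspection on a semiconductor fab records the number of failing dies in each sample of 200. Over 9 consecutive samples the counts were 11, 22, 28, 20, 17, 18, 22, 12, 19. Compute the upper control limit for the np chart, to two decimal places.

p̄ = Σdᵢ / (k·n) = 169 / (9 × 200) = 0.09389
UCL = np̄ + 3·√(np̄(1−p̄)) = 18.7778 + 3 × √(18.7778×0.90611) = 18.7778 + 3 × 4.1249 = 31.1525

31.15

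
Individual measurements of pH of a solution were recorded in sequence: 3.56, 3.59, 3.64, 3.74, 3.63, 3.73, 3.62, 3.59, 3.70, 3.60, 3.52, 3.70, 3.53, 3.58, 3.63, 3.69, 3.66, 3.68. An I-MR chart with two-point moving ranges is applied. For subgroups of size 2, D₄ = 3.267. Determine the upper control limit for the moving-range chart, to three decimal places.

0.265

Moving ranges: 0.03, 0.05, 0.10, 0.11, 0.10, 0.11, 0.03, 0.11, 0.10, 0.08, 0.18, 0.17, 0.05, 0.05, 0.06, 0.03, 0.02; M̄R̄ = 1.3800 / 17 = 0.0812
UCL_MR = D₄·M̄R̄ = 3.267 × 0.0812 = 0.2652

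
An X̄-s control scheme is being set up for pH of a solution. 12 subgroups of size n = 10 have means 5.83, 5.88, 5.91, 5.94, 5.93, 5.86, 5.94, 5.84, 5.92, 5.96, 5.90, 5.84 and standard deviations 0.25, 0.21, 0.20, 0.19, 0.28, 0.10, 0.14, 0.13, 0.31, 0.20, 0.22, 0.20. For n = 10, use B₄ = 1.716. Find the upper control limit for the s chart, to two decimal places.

0.35

s̄ = (0.25 + 0.21 + 0.20 + 0.19 + 0.28 + 0.10 + 0.14 + 0.13 + 0.31 + 0.20 + 0.22 + 0.20) / 12 = 0.2025
UCL_s = B₄·s̄ = 1.716 × 0.2025 = 0.3475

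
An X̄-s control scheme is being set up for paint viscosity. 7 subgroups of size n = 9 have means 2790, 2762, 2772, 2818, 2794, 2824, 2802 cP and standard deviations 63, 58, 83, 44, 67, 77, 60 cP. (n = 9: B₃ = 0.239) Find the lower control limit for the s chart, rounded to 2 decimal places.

15.43

s̄ = (63 + 58 + 83 + 44 + 67 + 77 + 60) / 7 = 64.5714
LCL_s = B₃·s̄ = 0.239 × 64.5714 = 15.4326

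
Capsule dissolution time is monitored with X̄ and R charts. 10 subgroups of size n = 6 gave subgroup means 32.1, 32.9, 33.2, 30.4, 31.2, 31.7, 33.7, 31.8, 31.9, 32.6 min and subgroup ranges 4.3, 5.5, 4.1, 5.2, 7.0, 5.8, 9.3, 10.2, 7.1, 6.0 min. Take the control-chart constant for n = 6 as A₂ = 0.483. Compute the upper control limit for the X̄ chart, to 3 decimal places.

X̄̄ = (32.1 + 32.9 + 33.2 + 30.4 + 31.2 + 31.7 + 33.7 + 31.8 + 31.9 + 32.6) / 10 = 321.5000 / 10 = 32.1500
R̄ = (4.3 + 5.5 + 4.1 + 5.2 + 7.0 + 5.8 + 9.3 + 10.2 + 7.1 + 6.0) / 10 = 64.5000 / 10 = 6.4500
UCL = X̄̄ + A₂·R̄ = 32.1500 + 0.483 × 6.4500 = 35.2653

35.265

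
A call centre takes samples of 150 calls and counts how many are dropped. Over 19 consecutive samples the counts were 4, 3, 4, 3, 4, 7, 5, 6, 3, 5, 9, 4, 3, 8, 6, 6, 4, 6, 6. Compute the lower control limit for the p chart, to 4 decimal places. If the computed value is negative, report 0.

0.0000

p̄ = Σdᵢ / (k·n) = 96 / (19 × 150) = 0.03368
LCL = p̄ − 3·√(p̄(1−p̄)/n) = 0.03368 − 3 × 0.01473 = -0.01051 → 0 (negative, so LCL = 0)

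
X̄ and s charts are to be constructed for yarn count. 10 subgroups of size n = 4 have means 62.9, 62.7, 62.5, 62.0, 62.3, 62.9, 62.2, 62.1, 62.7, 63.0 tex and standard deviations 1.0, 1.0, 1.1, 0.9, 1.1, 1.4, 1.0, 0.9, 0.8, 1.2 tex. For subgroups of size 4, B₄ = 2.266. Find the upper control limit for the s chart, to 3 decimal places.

s̄ = (1.0 + 1.0 + 1.1 + 0.9 + 1.1 + 1.4 + 1.0 + 0.9 + 0.8 + 1.2) / 10 = 1.0400
UCL_s = B₄·s̄ = 2.266 × 1.0400 = 2.3566

2.357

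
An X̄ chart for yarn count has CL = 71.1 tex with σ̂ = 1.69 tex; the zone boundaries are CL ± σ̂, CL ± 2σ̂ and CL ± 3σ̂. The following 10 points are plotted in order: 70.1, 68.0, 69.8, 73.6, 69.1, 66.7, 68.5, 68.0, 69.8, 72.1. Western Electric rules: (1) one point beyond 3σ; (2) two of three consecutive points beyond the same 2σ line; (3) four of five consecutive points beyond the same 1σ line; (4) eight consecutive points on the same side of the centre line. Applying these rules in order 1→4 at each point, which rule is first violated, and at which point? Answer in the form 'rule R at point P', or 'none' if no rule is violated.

rule 3 at point 8

Zone of each point (C = within 1σ̂, B = 1σ̂–2σ̂, A = 2σ̂–3σ̂, * = beyond 3σ̂; sign = side of CL): 1:-C, 2:-B, 3:-C, 4:+B, 5:-B, 6:-A, 7:-B, 8:-B, 9:-C, 10:+C
Rule 3 (four of five consecutive points beyond the same 1σ limit) is satisfied at point 8.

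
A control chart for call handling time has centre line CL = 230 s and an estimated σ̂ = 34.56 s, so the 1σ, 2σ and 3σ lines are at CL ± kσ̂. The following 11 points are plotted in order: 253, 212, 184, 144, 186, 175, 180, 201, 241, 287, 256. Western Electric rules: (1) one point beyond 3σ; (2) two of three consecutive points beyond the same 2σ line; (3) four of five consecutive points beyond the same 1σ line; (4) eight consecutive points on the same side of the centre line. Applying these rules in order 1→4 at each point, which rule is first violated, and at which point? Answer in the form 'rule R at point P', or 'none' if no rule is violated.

Zone of each point (C = within 1σ̂, B = 1σ̂–2σ̂, A = 2σ̂–3σ̂, * = beyond 3σ̂; sign = side of CL): 1:+C, 2:-C, 3:-B, 4:-A, 5:-B, 6:-B, 7:-B, 8:-C, 9:+C, 10:+B, 11:+C
Rule 3 (four of five consecutive points beyond the same 1σ limit) is satisfied at point 6.

rule 3 at point 6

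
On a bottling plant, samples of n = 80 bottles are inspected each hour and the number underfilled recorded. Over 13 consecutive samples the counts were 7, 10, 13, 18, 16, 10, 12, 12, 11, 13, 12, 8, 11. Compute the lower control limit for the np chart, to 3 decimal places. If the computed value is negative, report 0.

2.264

p̄ = Σdᵢ / (k·n) = 153 / (13 × 80) = 0.14712
LCL = np̄ − 3·√(np̄(1−p̄)) = 11.7692 − 3 × 3.1682 = 2.2645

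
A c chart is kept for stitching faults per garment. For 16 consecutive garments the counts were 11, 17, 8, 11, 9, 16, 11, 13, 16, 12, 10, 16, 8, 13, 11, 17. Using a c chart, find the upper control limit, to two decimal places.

c̄ = (11 + 17 + 8 + 11 + 9 + 16 + 11 + 13 + 16 + 12 + 10 + 16 + 8 + 13 + 11 + 17) / 16 = 199 / 16 = 12.4375
UCL = c̄ + 3√c̄ = 12.4375 + 3 × √12.4375 = 12.4375 + 3 × 3.5267 = 23.0176

23.02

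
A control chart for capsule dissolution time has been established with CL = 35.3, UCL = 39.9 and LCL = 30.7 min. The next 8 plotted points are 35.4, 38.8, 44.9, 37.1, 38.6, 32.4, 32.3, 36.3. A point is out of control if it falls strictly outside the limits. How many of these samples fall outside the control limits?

1

Compare each point to [30.7, 39.9]: sample 3 = 44.9 > UCL.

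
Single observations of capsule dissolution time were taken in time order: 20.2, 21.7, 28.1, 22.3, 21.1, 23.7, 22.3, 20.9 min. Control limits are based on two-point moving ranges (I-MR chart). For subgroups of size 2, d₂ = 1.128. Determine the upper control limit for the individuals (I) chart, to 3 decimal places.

X̄ = (20.2 + 21.7 + 28.1 + 22.3 + 21.1 + 23.7 + 22.3 + 20.9) / 8 = 22.5375
Moving ranges: 1.5, 6.4, 5.8, 1.2, 2.6, 1.4, 1.4; M̄R̄ = 20.3000 / 7 = 2.9000
UCL = X̄ + 3·M̄R̄/d₂ = 22.5375 + 3 × 2.9000 / 1.128 = 30.2503

30.250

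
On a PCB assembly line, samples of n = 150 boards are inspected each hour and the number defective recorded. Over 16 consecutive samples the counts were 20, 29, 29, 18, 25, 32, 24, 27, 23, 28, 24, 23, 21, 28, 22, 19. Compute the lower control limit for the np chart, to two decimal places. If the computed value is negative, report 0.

10.92

p̄ = Σdᵢ / (k·n) = 392 / (16 × 150) = 0.16333
LCL = np̄ − 3·√(np̄(1−p̄)) = 24.5000 − 3 × 4.5275 = 10.9175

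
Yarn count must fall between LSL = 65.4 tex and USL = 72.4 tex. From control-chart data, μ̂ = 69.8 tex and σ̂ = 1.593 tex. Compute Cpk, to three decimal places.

Cpu = (USL − μ̂) / (3σ̂) = (72.4 − 69.8) / (3 × 1.593) = 0.5440; Cpl = (μ̂ − LSL) / (3σ̂) = (69.8 − 65.4) / (3 × 1.593) = 0.9207; Cpk = min(Cpu, Cpl) = 0.5440

0.544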